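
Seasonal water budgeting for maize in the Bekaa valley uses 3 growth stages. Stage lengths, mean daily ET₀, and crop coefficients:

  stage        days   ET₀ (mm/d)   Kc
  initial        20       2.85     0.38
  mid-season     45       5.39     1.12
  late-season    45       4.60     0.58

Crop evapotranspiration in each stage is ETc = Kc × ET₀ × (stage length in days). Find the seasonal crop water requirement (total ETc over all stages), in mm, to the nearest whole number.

413 mm

initial: 0.38 × 2.85 × 20 = 21.66 mm
mid-season: 1.12 × 5.39 × 45 = 271.66 mm
late-season: 0.58 × 4.60 × 45 = 120.06 mm
Seasonal total = 413.38 mm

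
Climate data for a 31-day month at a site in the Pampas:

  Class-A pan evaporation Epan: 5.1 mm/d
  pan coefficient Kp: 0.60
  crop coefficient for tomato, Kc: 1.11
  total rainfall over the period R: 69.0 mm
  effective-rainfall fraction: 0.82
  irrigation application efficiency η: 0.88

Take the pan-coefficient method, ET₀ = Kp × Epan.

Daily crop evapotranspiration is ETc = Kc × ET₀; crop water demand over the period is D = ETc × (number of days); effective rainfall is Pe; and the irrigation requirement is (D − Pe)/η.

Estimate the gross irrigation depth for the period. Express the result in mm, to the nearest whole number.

ET₀ = 0.60 × 5.1 = 3.0600 mm/d
ETc = Kc × ET₀ = 1.11 × 3.0600 = 3.3966 mm/d
Crop demand D = ETc × 31 d = 3.3966 × 31 = 105.295 mm
Pe = 0.82 × 69.0 = 56.580 mm
D − Pe = 105.295 − 56.580 = 48.715 mm
Gross irrigation = 48.715 / 0.88 = 55.358 mm

55 mm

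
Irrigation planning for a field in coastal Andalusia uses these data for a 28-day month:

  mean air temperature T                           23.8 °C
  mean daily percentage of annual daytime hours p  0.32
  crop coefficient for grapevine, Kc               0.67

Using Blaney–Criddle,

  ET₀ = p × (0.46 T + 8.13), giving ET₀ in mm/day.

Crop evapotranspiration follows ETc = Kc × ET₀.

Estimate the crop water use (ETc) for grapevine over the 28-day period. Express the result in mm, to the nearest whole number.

ET₀ = 0.32 × (0.46 × 23.8 + 8.13) = 0.32 × 19.078 = 6.1050 mm/d
ETc = Kc × ET₀ = 0.67 × 6.1050 = 4.0904 mm/d
Over 28 days: 4.0904 × 28 = 114.531 mm

115 mm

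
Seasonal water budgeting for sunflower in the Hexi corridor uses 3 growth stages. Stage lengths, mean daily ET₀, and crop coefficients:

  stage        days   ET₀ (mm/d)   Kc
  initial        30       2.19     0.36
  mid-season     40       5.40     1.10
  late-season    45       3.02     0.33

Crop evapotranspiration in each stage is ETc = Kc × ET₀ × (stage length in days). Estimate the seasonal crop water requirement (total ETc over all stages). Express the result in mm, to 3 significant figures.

306 mm

initial: 0.36 × 2.19 × 30 = 23.65 mm
mid-season: 1.10 × 5.40 × 40 = 237.60 mm
late-season: 0.33 × 3.02 × 45 = 44.85 mm
Seasonal total = 306.10 mm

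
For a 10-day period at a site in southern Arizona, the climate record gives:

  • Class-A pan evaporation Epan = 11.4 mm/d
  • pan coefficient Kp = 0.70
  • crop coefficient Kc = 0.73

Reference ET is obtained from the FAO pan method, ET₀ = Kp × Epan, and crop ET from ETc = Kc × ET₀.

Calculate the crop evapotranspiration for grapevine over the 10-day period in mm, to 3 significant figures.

ET₀ = 0.70 × 11.4 = 7.9800 mm/d
ETc = Kc × ET₀ = 0.73 × 7.9800 = 5.8254 mm/d
Over 10 days: 5.8254 × 10 = 58.254 mm

58.3 mm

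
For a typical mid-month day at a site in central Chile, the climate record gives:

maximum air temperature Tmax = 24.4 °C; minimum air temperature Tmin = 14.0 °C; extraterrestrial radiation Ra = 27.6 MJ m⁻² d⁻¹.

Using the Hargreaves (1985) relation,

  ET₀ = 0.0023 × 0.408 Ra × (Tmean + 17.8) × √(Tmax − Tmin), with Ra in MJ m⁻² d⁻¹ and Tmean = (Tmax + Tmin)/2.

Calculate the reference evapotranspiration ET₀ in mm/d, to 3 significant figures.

3.09 mm/d

Tmean = (24.4 + 14.0)/2 = 19.20 °C
0.408 Ra = 0.408 × 27.6 = 11.2608 mm/d equivalent
ET₀ = 0.0023 × 11.2608 × (19.20 + 17.8) × √10.4 = 0.0023 × 11.2608 × 37.00 × 3.2249 = 3.0904 mm/d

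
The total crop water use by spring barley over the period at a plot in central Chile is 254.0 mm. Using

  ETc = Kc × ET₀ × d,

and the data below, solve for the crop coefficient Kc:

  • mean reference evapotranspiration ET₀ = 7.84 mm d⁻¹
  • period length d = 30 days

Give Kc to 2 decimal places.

1.08

ETc = Kc × ET₀ × d  ⇒  Kc = ETc / (ET₀ × d)
Kc = 254.0 / (7.84 × 30) = 254.0 / 235.20 = 1.0799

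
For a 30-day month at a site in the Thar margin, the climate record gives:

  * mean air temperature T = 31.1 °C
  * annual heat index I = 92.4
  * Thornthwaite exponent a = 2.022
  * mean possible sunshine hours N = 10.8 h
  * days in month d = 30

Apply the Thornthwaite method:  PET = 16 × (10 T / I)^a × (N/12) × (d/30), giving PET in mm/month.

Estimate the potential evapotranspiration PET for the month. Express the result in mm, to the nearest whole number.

168 mm

10T/I = 10 × 31.1 / 92.4 = 3.3658
(10T/I)^a = 3.3658^2.022 = 11.6352
Uncorrected PET = 16 × 11.6352 = 186.163 mm
Correction = (N/12)(d/30) = (10.8/12)(30/30) = 0.9000
PET = 186.163 × 0.9000 = 167.547 mm/month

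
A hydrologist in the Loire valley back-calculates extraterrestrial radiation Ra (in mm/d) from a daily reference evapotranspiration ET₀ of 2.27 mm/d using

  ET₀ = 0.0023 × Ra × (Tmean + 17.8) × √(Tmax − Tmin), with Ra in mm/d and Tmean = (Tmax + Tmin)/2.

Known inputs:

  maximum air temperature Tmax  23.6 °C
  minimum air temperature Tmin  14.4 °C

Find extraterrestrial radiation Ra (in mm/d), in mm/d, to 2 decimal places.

Tmean = 19.00 °C; √ΔT = 3.0332
Ra = ET₀ / [0.0023 × (Tmean+17.8) × √ΔT] = 2.27 / (0.0023 × 36.80 × 3.0332) = 8.842 mm/d

8.84 mm/d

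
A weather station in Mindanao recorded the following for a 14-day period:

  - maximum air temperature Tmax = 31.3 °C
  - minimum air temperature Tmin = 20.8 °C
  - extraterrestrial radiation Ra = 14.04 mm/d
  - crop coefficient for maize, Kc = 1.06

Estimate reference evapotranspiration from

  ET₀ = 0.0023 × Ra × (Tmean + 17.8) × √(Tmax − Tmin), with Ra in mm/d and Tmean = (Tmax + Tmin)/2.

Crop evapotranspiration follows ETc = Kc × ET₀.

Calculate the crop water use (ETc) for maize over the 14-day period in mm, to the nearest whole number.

68 mm

Tmean = (31.3 + 20.8)/2 = 26.05 °C
ET₀ = 0.0023 × 14.04 × (26.05 + 17.8) × √10.5 = 0.0023 × 14.04 × 43.85 × 3.2404 = 4.5884 mm/d
ETc = Kc × ET₀ = 1.06 × 4.5884 = 4.8637 mm/d
Over 14 days: 4.8637 × 14 = 68.092 mm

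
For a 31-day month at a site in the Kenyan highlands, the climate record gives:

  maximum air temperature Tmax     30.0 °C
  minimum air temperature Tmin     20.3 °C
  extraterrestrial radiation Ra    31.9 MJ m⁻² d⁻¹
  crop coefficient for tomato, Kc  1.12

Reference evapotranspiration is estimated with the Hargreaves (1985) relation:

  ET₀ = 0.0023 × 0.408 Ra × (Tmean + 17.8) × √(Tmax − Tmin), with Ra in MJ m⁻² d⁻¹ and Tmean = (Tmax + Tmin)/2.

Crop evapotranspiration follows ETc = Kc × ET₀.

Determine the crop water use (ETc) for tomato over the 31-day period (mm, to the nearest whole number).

Tmean = (30.0 + 20.3)/2 = 25.15 °C
0.408 Ra = 0.408 × 31.9 = 13.0152 mm/d equivalent
ET₀ = 0.0023 × 13.0152 × (25.15 + 17.8) × √9.7 = 0.0023 × 13.0152 × 42.95 × 3.1145 = 4.0043 mm/d
ETc = Kc × ET₀ = 1.12 × 4.0043 = 4.4848 mm/d
Over 31 days: 4.4848 × 31 = 139.029 mm

139 mm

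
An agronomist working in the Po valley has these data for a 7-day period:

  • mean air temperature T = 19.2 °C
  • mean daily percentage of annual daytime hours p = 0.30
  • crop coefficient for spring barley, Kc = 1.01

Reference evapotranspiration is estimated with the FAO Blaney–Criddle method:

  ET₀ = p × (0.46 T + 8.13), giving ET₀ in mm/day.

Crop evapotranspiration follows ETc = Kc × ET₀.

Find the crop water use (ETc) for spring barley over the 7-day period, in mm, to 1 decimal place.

ET₀ = 0.30 × (0.46 × 19.2 + 8.13) = 0.30 × 16.962 = 5.0886 mm/d
ETc = Kc × ET₀ = 1.01 × 5.0886 = 5.1395 mm/d
Over 7 days: 5.1395 × 7 = 35.977 mm

36.0 mm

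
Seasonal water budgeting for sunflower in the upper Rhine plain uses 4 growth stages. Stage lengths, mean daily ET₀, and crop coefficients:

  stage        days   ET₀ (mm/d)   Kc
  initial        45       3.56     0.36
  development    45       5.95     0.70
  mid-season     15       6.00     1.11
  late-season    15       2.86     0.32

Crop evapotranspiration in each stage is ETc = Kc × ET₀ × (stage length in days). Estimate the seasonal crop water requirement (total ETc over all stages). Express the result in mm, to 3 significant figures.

initial: 0.36 × 3.56 × 45 = 57.67 mm
development: 0.70 × 5.95 × 45 = 187.43 mm
mid-season: 1.11 × 6.00 × 15 = 99.90 mm
late-season: 0.32 × 2.86 × 15 = 13.73 mm
Seasonal total = 358.73 mm

359 mm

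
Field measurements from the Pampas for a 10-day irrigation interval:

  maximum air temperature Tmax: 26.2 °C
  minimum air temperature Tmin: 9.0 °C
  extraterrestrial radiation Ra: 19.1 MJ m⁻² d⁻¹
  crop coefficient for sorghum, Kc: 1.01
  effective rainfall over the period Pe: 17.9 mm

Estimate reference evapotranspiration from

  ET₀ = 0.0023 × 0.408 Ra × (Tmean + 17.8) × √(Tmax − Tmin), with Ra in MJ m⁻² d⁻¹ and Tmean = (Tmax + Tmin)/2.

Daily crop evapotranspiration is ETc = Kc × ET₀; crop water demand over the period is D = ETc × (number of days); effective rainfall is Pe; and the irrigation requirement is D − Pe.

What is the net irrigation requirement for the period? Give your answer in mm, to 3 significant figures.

Tmean = (26.2 + 9.0)/2 = 17.60 °C
0.408 Ra = 0.408 × 19.1 = 7.7928 mm/d equivalent
ET₀ = 0.0023 × 7.7928 × (17.60 + 17.8) × √17.2 = 0.0023 × 7.7928 × 35.40 × 4.1473 = 2.6314 mm/d
ETc = Kc × ET₀ = 1.01 × 2.6314 = 2.6577 mm/d
Crop demand D = ETc × 10 d = 2.6577 × 10 = 26.577 mm
D − Pe = 26.577 − 17.9 = 8.677 mm

8.68 mm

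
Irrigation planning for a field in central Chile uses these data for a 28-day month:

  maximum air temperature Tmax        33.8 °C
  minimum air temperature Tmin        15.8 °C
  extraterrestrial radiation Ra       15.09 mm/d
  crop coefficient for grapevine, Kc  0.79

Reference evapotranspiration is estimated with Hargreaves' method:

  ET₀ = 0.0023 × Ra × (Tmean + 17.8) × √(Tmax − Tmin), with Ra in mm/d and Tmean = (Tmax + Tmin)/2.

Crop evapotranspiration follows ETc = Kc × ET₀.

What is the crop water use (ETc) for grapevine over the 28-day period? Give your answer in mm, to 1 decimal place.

Tmean = (33.8 + 15.8)/2 = 24.80 °C
ET₀ = 0.0023 × 15.09 × (24.80 + 17.8) × √18.0 = 0.0023 × 15.09 × 42.60 × 4.2426 = 6.2728 mm/d
ETc = Kc × ET₀ = 0.79 × 6.2728 = 4.9555 mm/d
Over 28 days: 4.9555 × 28 = 138.754 mm

138.8 mm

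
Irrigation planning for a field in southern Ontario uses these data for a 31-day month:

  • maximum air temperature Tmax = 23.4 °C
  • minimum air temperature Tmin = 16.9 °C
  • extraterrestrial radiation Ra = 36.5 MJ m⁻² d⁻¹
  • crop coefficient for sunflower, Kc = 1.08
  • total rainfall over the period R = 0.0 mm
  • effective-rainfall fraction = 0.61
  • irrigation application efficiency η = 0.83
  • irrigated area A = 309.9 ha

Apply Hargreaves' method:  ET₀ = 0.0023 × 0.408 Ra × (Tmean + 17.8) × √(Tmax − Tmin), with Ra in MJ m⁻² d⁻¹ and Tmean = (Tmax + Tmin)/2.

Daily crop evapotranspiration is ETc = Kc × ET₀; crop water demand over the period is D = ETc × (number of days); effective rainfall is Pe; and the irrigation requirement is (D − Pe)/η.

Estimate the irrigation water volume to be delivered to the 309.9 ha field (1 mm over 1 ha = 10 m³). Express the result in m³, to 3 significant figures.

414000 m³

Tmean = (23.4 + 16.9)/2 = 20.15 °C
0.408 Ra = 0.408 × 36.5 = 14.8920 mm/d equivalent
ET₀ = 0.0023 × 14.8920 × (20.15 + 17.8) × √6.5 = 0.0023 × 14.8920 × 37.95 × 2.5495 = 3.3140 mm/d
ETc = Kc × ET₀ = 1.08 × 3.3140 = 3.5791 mm/d
Crop demand D = ETc × 31 d = 3.5791 × 31 = 110.952 mm
Pe = 0.61 × 0.0 = 0.000 mm
D − Pe = 110.952 − 0.000 = 110.952 mm
Gross irrigation = 110.952 / 0.83 = 133.677 mm
Volume = 133.677 mm × 309.9 ha × 10 = 414265.0 m³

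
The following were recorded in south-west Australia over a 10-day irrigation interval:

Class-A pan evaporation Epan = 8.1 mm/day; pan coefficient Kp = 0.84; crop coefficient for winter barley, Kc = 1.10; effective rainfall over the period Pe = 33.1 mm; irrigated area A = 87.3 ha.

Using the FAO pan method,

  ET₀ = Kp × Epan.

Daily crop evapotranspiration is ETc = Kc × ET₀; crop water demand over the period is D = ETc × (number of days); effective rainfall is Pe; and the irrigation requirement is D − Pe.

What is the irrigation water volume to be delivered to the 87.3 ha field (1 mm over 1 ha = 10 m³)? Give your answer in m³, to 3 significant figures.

ET₀ = 0.84 × 8.1 = 6.8040 mm/d
ETc = Kc × ET₀ = 1.10 × 6.8040 = 7.4844 mm/d
Crop demand D = ETc × 10 d = 7.4844 × 10 = 74.844 mm
D − Pe = 74.844 − 33.1 = 41.744 mm
Volume = 41.744 mm × 87.3 ha × 10 = 36442.5 m³

36400 m³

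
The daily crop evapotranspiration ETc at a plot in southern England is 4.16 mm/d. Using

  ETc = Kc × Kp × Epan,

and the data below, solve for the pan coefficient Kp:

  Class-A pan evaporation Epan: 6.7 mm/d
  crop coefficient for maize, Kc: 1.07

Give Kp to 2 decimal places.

0.58

ETc = Kc × Kp × Epan  ⇒  Kp = ETc / (Kc × Epan)
Kp = 4.16 / (1.07 × 6.7) = 4.16 / 7.169 = 0.5803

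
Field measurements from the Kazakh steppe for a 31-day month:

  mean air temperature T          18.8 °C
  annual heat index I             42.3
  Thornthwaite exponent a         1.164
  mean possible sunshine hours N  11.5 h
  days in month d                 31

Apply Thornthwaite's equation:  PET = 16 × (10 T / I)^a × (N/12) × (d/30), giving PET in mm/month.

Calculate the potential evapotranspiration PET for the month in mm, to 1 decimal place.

89.9 mm

10T/I = 10 × 18.8 / 42.3 = 4.4444
(10T/I)^a = 4.4444^1.164 = 5.6762
Uncorrected PET = 16 × 5.6762 = 90.819 mm
Correction = (N/12)(d/30) = (11.5/12)(31/30) = 0.9903
PET = 90.819 × 0.9903 = 89.938 mm/month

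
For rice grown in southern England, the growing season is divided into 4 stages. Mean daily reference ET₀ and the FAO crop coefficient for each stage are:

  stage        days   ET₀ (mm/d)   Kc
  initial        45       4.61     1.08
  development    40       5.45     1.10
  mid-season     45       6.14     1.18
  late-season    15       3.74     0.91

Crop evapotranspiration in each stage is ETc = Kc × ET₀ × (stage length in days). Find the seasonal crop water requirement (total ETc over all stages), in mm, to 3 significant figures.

initial: 1.08 × 4.61 × 45 = 224.05 mm
development: 1.10 × 5.45 × 40 = 239.80 mm
mid-season: 1.18 × 6.14 × 45 = 326.03 mm
late-season: 0.91 × 3.74 × 15 = 51.05 mm
Seasonal total = 840.93 mm

841 mm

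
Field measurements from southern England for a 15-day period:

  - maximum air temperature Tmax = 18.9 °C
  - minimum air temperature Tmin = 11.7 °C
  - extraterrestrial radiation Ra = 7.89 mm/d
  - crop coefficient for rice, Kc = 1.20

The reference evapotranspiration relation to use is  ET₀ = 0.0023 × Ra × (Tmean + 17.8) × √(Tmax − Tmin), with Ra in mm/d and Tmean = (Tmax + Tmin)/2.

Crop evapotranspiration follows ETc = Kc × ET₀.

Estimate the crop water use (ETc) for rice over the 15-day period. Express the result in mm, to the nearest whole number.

29 mm

Tmean = (18.9 + 11.7)/2 = 15.30 °C
ET₀ = 0.0023 × 7.89 × (15.30 + 17.8) × √7.2 = 0.0023 × 7.89 × 33.10 × 2.6833 = 1.6118 mm/d
ETc = Kc × ET₀ = 1.20 × 1.6118 = 1.9342 mm/d
Over 15 days: 1.9342 × 15 = 29.013 mm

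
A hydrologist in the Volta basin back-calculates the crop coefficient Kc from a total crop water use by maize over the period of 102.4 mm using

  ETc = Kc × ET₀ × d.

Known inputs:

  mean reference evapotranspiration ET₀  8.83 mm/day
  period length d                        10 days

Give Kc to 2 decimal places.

ETc = Kc × ET₀ × d  ⇒  Kc = ETc / (ET₀ × d)
Kc = 102.4 / (8.83 × 10) = 102.4 / 88.30 = 1.1597

1.16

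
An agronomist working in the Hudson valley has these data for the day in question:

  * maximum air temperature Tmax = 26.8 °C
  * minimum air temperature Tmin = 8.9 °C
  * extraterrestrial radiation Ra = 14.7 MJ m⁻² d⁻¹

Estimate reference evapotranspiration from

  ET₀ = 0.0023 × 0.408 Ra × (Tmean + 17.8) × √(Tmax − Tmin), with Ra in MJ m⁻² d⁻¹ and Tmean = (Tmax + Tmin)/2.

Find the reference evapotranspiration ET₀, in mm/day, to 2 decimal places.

Tmean = (26.8 + 8.9)/2 = 17.85 °C
0.408 Ra = 0.408 × 14.7 = 5.9976 mm/d equivalent
ET₀ = 0.0023 × 5.9976 × (17.85 + 17.8) × √17.9 = 0.0023 × 5.9976 × 35.65 × 4.2308 = 2.0806 mm/d

2.08 mm/day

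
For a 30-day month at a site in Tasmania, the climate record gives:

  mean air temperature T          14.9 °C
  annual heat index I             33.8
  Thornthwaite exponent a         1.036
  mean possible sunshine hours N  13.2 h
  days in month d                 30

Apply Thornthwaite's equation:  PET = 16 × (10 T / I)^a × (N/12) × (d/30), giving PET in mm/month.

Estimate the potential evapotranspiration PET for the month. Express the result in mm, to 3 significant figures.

10T/I = 10 × 14.9 / 33.8 = 4.4083
(10T/I)^a = 4.4083^1.036 = 4.6501
Uncorrected PET = 16 × 4.6501 = 74.402 mm
Correction = (N/12)(d/30) = (13.2/12)(30/30) = 1.1000
PET = 74.402 × 1.1000 = 81.842 mm/month

81.8 mm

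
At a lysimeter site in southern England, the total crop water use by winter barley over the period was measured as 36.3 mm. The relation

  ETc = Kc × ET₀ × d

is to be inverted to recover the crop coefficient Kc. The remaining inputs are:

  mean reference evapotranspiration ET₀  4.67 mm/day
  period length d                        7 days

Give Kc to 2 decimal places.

1.11

ETc = Kc × ET₀ × d  ⇒  Kc = ETc / (ET₀ × d)
Kc = 36.3 / (4.67 × 7) = 36.3 / 32.69 = 1.1104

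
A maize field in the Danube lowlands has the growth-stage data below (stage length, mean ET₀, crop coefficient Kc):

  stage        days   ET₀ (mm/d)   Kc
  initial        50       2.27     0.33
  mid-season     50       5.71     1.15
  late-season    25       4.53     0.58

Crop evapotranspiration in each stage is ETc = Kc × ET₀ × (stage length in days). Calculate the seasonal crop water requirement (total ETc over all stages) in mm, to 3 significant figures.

431 mm

initial: 0.33 × 2.27 × 50 = 37.46 mm
mid-season: 1.15 × 5.71 × 50 = 328.33 mm
late-season: 0.58 × 4.53 × 25 = 65.69 mm
Seasonal total = 431.48 mm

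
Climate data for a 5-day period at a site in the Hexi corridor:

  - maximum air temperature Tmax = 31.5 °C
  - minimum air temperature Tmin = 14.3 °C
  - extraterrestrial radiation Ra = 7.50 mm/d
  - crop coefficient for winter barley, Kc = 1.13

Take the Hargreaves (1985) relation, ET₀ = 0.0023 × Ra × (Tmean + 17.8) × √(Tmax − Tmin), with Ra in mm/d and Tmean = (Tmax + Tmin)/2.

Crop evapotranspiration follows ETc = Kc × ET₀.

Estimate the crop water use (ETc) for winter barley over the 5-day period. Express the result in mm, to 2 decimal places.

16.45 mm

Tmean = (31.5 + 14.3)/2 = 22.90 °C
ET₀ = 0.0023 × 7.50 × (22.90 + 17.8) × √17.2 = 0.0023 × 7.50 × 40.70 × 4.1473 = 2.9117 mm/d
ETc = Kc × ET₀ = 1.13 × 2.9117 = 3.2902 mm/d
Over 5 days: 3.2902 × 5 = 16.451 mm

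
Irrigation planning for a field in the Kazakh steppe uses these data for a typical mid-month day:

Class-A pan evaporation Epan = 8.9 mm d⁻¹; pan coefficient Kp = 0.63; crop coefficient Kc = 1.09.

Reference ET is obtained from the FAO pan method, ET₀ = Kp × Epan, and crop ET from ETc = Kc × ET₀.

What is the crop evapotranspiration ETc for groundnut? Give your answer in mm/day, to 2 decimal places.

ET₀ = 0.63 × 8.9 = 5.6070 mm/d
ETc = Kc × ET₀ = 1.09 × 5.6070 = 6.1116 mm/d

6.11 mm/day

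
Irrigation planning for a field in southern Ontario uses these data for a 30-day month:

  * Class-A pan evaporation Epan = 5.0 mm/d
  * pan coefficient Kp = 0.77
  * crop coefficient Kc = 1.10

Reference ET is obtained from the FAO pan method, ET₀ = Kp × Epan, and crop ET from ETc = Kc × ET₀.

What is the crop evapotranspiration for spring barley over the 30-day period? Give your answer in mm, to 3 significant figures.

ET₀ = 0.77 × 5.0 = 3.8500 mm/d
ETc = Kc × ET₀ = 1.10 × 3.8500 = 4.2350 mm/d
Over 30 days: 4.2350 × 30 = 127.050 mm

127 mm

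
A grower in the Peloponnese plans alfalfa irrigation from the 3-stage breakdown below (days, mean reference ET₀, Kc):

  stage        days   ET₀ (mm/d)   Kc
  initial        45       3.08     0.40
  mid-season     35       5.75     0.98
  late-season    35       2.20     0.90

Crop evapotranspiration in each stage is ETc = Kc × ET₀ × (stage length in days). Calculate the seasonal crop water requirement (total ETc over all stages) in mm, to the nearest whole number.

322 mm

initial: 0.40 × 3.08 × 45 = 55.44 mm
mid-season: 0.98 × 5.75 × 35 = 197.23 mm
late-season: 0.90 × 2.20 × 35 = 69.30 mm
Seasonal total = 321.97 mm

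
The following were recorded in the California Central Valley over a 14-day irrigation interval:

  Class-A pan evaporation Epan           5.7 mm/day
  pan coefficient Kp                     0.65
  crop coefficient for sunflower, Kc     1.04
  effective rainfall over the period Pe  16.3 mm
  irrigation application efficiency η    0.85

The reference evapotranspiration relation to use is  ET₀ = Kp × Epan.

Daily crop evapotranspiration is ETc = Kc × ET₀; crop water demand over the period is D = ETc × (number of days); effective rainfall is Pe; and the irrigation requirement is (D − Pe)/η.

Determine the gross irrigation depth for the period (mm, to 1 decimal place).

44.3 mm

ET₀ = 0.65 × 5.7 = 3.7050 mm/d
ETc = Kc × ET₀ = 1.04 × 3.7050 = 3.8532 mm/d
Crop demand D = ETc × 14 d = 3.8532 × 14 = 53.945 mm
D − Pe = 53.945 − 16.3 = 37.645 mm
Gross irrigation = 37.645 / 0.85 = 44.288 mm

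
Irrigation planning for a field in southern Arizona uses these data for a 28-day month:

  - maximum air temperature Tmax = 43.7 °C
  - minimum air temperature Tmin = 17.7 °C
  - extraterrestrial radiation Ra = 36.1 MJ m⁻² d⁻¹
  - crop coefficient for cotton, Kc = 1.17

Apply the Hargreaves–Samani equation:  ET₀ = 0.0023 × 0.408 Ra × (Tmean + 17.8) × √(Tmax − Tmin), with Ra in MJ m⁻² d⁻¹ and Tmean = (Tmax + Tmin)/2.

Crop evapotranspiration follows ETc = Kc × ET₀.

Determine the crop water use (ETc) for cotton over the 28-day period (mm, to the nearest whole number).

Tmean = (43.7 + 17.7)/2 = 30.70 °C
0.408 Ra = 0.408 × 36.1 = 14.7288 mm/d equivalent
ET₀ = 0.0023 × 14.7288 × (30.70 + 17.8) × √26.0 = 0.0023 × 14.7288 × 48.50 × 5.0990 = 8.3776 mm/d
ETc = Kc × ET₀ = 1.17 × 8.3776 = 9.8018 mm/d
Over 28 days: 9.8018 × 28 = 274.450 mm

274 mm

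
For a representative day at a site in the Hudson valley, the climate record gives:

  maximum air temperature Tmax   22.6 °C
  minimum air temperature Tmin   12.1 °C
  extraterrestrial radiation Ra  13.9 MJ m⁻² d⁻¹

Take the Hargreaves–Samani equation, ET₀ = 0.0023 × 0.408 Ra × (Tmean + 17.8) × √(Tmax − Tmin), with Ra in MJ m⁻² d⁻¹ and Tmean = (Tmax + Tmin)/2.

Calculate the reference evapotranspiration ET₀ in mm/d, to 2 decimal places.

1.49 mm/d

Tmean = (22.6 + 12.1)/2 = 17.35 °C
0.408 Ra = 0.408 × 13.9 = 5.6712 mm/d equivalent
ET₀ = 0.0023 × 5.6712 × (17.35 + 17.8) × √10.5 = 0.0023 × 5.6712 × 35.15 × 3.2404 = 1.4857 mm/d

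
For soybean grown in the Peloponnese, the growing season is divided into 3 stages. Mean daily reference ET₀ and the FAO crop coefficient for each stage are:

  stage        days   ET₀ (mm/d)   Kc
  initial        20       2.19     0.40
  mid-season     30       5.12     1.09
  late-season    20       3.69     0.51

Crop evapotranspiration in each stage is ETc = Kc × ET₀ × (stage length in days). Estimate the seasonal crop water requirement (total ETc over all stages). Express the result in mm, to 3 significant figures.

initial: 0.40 × 2.19 × 20 = 17.52 mm
mid-season: 1.09 × 5.12 × 30 = 167.42 mm
late-season: 0.51 × 3.69 × 20 = 37.64 mm
Seasonal total = 222.58 mm

223 mm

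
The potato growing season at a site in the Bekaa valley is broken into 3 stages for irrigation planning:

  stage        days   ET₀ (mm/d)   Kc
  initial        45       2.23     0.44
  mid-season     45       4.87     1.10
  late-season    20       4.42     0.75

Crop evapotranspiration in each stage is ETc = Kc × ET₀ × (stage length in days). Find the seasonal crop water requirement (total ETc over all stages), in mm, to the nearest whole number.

initial: 0.44 × 2.23 × 45 = 44.15 mm
mid-season: 1.10 × 4.87 × 45 = 241.07 mm
late-season: 0.75 × 4.42 × 20 = 66.30 mm
Seasonal total = 351.52 mm

352 mm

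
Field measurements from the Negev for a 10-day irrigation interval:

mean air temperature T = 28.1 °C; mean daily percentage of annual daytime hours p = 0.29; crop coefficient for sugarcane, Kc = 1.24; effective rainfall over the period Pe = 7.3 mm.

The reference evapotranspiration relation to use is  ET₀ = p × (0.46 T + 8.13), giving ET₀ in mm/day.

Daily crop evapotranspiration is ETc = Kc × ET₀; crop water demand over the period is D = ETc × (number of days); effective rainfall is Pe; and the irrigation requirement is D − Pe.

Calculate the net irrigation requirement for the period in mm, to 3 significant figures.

ET₀ = 0.29 × (0.46 × 28.1 + 8.13) = 0.29 × 21.056 = 6.1062 mm/d
ETc = Kc × ET₀ = 1.24 × 6.1062 = 7.5717 mm/d
Crop demand D = ETc × 10 d = 7.5717 × 10 = 75.717 mm
D − Pe = 75.717 − 7.3 = 68.417 mm

68.4 mm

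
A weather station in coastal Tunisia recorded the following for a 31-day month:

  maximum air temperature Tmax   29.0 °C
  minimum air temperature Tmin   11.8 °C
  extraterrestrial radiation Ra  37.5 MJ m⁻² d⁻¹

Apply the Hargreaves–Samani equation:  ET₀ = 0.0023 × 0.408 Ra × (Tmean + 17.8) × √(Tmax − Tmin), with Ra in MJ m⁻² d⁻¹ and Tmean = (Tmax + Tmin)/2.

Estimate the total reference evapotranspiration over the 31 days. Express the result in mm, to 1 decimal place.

172.8 mm

Tmean = (29.0 + 11.8)/2 = 20.40 °C
0.408 Ra = 0.408 × 37.5 = 15.3000 mm/d equivalent
ET₀ = 0.0023 × 15.3000 × (20.40 + 17.8) × √17.2 = 0.0023 × 15.3000 × 38.20 × 4.1473 = 5.5750 mm/d
Over 31 days: 5.5750 × 31 = 172.825 mm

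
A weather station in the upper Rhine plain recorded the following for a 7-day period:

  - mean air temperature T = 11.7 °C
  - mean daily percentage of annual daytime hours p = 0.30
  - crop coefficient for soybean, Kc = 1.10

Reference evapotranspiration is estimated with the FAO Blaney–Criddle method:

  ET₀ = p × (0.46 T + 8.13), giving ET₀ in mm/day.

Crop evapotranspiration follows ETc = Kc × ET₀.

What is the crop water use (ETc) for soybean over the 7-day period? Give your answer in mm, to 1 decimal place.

31.2 mm

ET₀ = 0.30 × (0.46 × 11.7 + 8.13) = 0.30 × 13.512 = 4.0536 mm/d
ETc = Kc × ET₀ = 1.10 × 4.0536 = 4.4590 mm/d
Over 7 days: 4.4590 × 7 = 31.213 mm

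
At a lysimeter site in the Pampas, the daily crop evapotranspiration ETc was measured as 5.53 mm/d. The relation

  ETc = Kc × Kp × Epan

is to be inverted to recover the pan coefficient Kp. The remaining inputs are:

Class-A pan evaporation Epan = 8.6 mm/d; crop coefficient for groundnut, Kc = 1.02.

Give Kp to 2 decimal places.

ETc = Kc × Kp × Epan  ⇒  Kp = ETc / (Kc × Epan)
Kp = 5.53 / (1.02 × 8.6) = 5.53 / 8.772 = 0.6304

0.63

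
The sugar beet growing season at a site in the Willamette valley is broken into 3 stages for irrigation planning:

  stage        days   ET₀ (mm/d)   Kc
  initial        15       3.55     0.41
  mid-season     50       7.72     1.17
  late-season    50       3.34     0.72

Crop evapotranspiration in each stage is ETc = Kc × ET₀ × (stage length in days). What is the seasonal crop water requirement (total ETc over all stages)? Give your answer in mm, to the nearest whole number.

initial: 0.41 × 3.55 × 15 = 21.83 mm
mid-season: 1.17 × 7.72 × 50 = 451.62 mm
late-season: 0.72 × 3.34 × 50 = 120.24 mm
Seasonal total = 593.69 mm

594 mm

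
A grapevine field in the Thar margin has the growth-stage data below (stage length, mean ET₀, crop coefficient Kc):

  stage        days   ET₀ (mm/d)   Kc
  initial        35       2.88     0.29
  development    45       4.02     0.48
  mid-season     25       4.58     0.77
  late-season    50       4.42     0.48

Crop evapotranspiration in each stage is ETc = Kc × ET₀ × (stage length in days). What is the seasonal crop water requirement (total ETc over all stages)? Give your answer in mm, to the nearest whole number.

initial: 0.29 × 2.88 × 35 = 29.23 mm
development: 0.48 × 4.02 × 45 = 86.83 mm
mid-season: 0.77 × 4.58 × 25 = 88.17 mm
late-season: 0.48 × 4.42 × 50 = 106.08 mm
Seasonal total = 310.31 mm

310 mm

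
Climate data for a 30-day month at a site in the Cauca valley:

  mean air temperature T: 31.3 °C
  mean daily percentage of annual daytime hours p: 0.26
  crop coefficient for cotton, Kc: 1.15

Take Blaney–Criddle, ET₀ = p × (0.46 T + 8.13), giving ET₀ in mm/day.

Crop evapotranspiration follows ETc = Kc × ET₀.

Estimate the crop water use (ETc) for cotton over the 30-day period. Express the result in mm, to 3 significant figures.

ET₀ = 0.26 × (0.46 × 31.3 + 8.13) = 0.26 × 22.528 = 5.8573 mm/d
ETc = Kc × ET₀ = 1.15 × 5.8573 = 6.7359 mm/d
Over 30 days: 6.7359 × 30 = 202.077 mm

202 mm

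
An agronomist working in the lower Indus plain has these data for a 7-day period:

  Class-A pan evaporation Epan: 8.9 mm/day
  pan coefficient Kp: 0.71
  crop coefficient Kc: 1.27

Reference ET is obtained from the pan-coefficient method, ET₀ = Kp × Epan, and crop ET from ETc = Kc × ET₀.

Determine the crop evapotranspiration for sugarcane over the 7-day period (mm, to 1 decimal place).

ET₀ = 0.71 × 8.9 = 6.3190 mm/d
ETc = Kc × ET₀ = 1.27 × 6.3190 = 8.0251 mm/d
Over 7 days: 8.0251 × 7 = 56.176 mm

56.2 mm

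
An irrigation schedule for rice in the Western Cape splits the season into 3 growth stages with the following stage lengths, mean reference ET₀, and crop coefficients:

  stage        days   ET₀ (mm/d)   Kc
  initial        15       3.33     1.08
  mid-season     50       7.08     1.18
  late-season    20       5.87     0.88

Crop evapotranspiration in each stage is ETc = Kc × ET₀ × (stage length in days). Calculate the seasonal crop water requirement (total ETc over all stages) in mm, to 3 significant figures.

575 mm

initial: 1.08 × 3.33 × 15 = 53.95 mm
mid-season: 1.18 × 7.08 × 50 = 417.72 mm
late-season: 0.88 × 5.87 × 20 = 103.31 mm
Seasonal total = 574.98 mm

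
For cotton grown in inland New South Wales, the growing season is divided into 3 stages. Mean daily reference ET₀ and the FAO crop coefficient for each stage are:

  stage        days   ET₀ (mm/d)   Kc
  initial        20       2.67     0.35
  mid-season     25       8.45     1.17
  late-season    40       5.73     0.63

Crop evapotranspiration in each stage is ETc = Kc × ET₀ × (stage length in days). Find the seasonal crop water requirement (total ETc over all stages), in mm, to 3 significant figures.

initial: 0.35 × 2.67 × 20 = 18.69 mm
mid-season: 1.17 × 8.45 × 25 = 247.16 mm
late-season: 0.63 × 5.73 × 40 = 144.40 mm
Seasonal total = 410.25 mm

410 mm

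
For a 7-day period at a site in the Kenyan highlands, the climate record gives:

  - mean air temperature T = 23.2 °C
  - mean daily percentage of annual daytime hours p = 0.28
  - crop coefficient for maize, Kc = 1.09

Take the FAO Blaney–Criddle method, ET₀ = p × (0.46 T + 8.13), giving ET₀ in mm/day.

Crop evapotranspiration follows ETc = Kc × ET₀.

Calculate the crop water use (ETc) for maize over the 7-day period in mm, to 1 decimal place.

ET₀ = 0.28 × (0.46 × 23.2 + 8.13) = 0.28 × 18.802 = 5.2646 mm/d
ETc = Kc × ET₀ = 1.09 × 5.2646 = 5.7384 mm/d
Over 7 days: 5.7384 × 7 = 40.169 mm

40.2 mm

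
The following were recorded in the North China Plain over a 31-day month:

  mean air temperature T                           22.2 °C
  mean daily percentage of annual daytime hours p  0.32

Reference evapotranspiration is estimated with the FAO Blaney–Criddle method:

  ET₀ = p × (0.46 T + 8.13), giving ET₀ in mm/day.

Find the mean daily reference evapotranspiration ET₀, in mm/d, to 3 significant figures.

5.87 mm/d

ET₀ = 0.32 × (0.46 × 22.2 + 8.13) = 0.32 × 18.342 = 5.8694 mm/d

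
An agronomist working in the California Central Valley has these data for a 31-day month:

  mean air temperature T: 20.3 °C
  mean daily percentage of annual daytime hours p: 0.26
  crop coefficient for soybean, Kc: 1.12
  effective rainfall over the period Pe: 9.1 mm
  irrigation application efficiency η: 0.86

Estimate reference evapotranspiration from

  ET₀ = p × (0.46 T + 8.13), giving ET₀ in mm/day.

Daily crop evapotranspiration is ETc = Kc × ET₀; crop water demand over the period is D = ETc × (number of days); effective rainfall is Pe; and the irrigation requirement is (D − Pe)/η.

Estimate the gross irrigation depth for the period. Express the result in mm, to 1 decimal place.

ET₀ = 0.26 × (0.46 × 20.3 + 8.13) = 0.26 × 17.468 = 4.5417 mm/d
ETc = Kc × ET₀ = 1.12 × 4.5417 = 5.0867 mm/d
Crop demand D = ETc × 31 d = 5.0867 × 31 = 157.688 mm
D − Pe = 157.688 − 9.1 = 148.588 mm
Gross irrigation = 148.588 / 0.86 = 172.777 mm

172.8 mm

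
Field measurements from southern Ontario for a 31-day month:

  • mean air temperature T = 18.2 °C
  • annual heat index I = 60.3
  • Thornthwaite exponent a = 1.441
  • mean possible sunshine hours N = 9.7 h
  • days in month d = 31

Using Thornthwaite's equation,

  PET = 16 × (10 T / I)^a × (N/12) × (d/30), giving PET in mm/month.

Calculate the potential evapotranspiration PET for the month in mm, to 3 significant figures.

65.7 mm

10T/I = 10 × 18.2 / 60.3 = 3.0182
(10T/I)^a = 3.0182^1.441 = 4.9127
Uncorrected PET = 16 × 4.9127 = 78.603 mm
Correction = (N/12)(d/30) = (9.7/12)(31/30) = 0.8353
PET = 78.603 × 0.8353 = 65.657 mm/month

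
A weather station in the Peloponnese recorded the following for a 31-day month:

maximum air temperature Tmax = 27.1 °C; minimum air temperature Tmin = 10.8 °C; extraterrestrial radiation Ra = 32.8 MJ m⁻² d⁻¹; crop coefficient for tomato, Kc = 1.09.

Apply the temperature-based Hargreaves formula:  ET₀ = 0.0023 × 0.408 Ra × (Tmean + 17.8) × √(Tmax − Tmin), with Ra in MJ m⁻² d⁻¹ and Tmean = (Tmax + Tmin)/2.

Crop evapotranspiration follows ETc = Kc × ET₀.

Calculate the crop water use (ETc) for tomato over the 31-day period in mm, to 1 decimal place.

154.3 mm

Tmean = (27.1 + 10.8)/2 = 18.95 °C
0.408 Ra = 0.408 × 32.8 = 13.3824 mm/d equivalent
ET₀ = 0.0023 × 13.3824 × (18.95 + 17.8) × √16.3 = 0.0023 × 13.3824 × 36.75 × 4.0373 = 4.5668 mm/d
ETc = Kc × ET₀ = 1.09 × 4.5668 = 4.9778 mm/d
Over 31 days: 4.9778 × 31 = 154.312 mm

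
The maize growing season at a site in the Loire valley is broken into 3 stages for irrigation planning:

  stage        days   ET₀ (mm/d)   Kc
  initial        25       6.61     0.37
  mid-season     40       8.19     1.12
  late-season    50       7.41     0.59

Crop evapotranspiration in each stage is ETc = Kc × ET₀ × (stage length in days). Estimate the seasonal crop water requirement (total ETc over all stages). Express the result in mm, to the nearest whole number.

647 mm

initial: 0.37 × 6.61 × 25 = 61.14 mm
mid-season: 1.12 × 8.19 × 40 = 366.91 mm
late-season: 0.59 × 7.41 × 50 = 218.60 mm
Seasonal total = 646.65 mm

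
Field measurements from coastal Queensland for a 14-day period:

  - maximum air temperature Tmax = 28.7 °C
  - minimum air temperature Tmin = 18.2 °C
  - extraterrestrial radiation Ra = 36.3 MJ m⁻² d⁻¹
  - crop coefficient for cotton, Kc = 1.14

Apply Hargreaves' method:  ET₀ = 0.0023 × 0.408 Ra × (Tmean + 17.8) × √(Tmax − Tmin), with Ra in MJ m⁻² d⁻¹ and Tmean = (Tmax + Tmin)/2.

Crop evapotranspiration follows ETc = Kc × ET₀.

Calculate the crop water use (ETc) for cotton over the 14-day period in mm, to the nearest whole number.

73 mm

Tmean = (28.7 + 18.2)/2 = 23.45 °C
0.408 Ra = 0.408 × 36.3 = 14.8104 mm/d equivalent
ET₀ = 0.0023 × 14.8104 × (23.45 + 17.8) × √10.5 = 0.0023 × 14.8104 × 41.25 × 3.2404 = 4.5532 mm/d
ETc = Kc × ET₀ = 1.14 × 4.5532 = 5.1906 mm/d
Over 14 days: 5.1906 × 14 = 72.668 mm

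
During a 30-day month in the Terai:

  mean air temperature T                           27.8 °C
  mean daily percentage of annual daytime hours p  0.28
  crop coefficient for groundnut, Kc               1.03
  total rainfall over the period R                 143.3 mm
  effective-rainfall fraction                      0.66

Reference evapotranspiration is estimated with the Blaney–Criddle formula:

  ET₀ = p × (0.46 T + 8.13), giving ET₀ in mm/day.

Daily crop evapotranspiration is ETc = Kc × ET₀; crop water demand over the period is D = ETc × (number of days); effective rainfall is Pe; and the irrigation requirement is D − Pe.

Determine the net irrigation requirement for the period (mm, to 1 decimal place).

ET₀ = 0.28 × (0.46 × 27.8 + 8.13) = 0.28 × 20.918 = 5.8570 mm/d
ETc = Kc × ET₀ = 1.03 × 5.8570 = 6.0327 mm/d
Crop demand D = ETc × 30 d = 6.0327 × 30 = 180.981 mm
Pe = 0.66 × 143.3 = 94.578 mm
D − Pe = 180.981 − 94.578 = 86.403 mm

86.4 mm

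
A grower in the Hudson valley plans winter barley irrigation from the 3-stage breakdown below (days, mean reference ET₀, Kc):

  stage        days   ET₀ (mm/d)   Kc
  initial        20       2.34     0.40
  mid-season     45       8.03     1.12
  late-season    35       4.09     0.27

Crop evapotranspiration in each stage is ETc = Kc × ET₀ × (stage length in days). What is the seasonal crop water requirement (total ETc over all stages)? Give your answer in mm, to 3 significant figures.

462 mm

initial: 0.40 × 2.34 × 20 = 18.72 mm
mid-season: 1.12 × 8.03 × 45 = 404.71 mm
late-season: 0.27 × 4.09 × 35 = 38.65 mm
Seasonal total = 462.08 mm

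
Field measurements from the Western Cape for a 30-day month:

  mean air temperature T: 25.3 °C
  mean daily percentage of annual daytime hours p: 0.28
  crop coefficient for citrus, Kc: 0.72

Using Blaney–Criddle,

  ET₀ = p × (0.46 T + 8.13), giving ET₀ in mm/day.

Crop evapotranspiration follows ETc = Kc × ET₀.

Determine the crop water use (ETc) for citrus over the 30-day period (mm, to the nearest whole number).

ET₀ = 0.28 × (0.46 × 25.3 + 8.13) = 0.28 × 19.768 = 5.5350 mm/d
ETc = Kc × ET₀ = 0.72 × 5.5350 = 3.9852 mm/d
Over 30 days: 3.9852 × 30 = 119.556 mm

120 mm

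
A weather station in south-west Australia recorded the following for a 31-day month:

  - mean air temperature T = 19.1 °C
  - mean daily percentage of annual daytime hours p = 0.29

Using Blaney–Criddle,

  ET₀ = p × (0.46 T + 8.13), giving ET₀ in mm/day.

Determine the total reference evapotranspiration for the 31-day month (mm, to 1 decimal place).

ET₀ = 0.29 × (0.46 × 19.1 + 8.13) = 0.29 × 16.916 = 4.9056 mm/d
Monthly total = 4.9056 × 31 = 152.074 mm

152.1 mm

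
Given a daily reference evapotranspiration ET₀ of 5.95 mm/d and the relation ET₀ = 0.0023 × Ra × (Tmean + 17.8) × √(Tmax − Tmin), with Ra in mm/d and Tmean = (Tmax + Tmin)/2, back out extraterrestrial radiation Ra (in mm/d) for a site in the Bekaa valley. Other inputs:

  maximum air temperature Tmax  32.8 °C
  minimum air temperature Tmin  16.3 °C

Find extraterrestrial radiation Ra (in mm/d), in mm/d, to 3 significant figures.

Tmean = 24.55 °C; √ΔT = 4.0620
Ra = ET₀ / [0.0023 × (Tmean+17.8) × √ΔT] = 5.95 / (0.0023 × 42.35 × 4.0620) = 15.038 mm/d

15.0 mm/d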